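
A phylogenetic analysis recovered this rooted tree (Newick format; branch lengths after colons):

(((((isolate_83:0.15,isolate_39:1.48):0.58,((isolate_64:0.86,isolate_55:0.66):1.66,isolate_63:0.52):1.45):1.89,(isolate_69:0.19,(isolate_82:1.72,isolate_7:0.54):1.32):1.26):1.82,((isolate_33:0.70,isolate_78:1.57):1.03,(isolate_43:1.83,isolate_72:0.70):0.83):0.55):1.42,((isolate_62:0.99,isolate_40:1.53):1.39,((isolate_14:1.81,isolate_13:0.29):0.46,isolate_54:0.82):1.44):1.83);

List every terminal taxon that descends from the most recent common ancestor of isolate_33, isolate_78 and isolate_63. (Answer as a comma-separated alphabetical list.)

Tracing isolate_33: it sits inside (isolate_33,isolate_78).
Tracing isolate_78: it sits inside (isolate_33,isolate_78).
Tracing isolate_63: it sits inside ((isolate_64,isolate_55),isolate_63).
The smallest clade enclosing all 3 is ((((isolate_83,isolate_39),((isolate_64,isolate_55),isolate_63)),(isolate_69,(isolate_82,isolate_7))),((isolate_33,isolate_78),(isolate_43,isolate_72))); the answer is its 12 terminal taxa in alphabetical order.

isolate_33, isolate_39, isolate_43, isolate_55, isolate_63, isolate_64, isolate_69, isolate_7, isolate_72, isolate_78, isolate_82, isolate_83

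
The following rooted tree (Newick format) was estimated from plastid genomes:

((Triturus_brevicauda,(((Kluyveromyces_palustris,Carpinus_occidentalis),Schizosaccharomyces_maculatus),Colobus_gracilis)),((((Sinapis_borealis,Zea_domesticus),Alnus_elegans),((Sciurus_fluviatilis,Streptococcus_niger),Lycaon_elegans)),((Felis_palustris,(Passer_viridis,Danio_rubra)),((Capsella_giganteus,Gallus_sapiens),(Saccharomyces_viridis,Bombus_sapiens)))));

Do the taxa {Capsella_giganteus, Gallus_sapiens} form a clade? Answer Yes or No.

The most recent common ancestor of these taxa subtends (Capsella_giganteus,Gallus_sapiens).
That clade has exactly 2 tips — every listed taxon and nothing else — so the group is monophyletic.

Yes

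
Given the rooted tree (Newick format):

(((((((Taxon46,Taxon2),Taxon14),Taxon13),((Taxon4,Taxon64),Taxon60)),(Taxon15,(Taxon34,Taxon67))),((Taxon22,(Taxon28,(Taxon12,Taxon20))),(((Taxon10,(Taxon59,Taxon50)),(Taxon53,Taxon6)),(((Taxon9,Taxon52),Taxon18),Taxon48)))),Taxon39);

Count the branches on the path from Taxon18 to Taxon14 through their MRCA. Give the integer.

10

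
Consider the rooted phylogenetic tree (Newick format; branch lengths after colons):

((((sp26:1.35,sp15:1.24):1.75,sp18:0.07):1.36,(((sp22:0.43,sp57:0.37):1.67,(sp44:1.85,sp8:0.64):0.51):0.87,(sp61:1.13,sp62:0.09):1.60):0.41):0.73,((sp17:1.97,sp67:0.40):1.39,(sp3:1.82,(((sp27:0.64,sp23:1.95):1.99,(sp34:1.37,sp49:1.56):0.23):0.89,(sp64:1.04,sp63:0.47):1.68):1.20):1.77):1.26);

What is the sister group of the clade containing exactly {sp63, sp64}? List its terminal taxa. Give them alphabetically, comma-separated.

sp23, sp27, sp34, sp49

The clade containing exactly {sp63, sp64} attaches to the tree at the node subtending (((sp27,sp23),(sp34,sp49)),(sp64,sp63)).
The other lineage descending from that same node — the sister group — is ((sp27,sp23),(sp34,sp49)); its 4 tips in alphabetical order are the answer.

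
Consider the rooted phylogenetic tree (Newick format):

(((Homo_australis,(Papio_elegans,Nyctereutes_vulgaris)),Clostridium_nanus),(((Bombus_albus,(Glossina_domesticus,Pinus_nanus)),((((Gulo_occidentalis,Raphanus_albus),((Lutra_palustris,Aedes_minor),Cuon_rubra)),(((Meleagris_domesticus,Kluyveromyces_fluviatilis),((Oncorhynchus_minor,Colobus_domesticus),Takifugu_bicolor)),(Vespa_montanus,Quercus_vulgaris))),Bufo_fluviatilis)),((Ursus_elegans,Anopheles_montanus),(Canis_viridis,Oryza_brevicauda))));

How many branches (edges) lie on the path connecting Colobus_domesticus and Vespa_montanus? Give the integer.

The MRCA of Colobus_domesticus and Vespa_montanus is the node subtending (((Meleagris_domesticus,Kluyveromyces_fluviatilis),((Oncorhynchus_minor,Colobus_domesticus),Takifugu_bicolor)),(Vespa_montanus,Quercus_vulgaris)).
From Colobus_domesticus up to that node: 4 branches. From Vespa_montanus up to the same node: 2 branches. Total: 4 + 2 = 6.

6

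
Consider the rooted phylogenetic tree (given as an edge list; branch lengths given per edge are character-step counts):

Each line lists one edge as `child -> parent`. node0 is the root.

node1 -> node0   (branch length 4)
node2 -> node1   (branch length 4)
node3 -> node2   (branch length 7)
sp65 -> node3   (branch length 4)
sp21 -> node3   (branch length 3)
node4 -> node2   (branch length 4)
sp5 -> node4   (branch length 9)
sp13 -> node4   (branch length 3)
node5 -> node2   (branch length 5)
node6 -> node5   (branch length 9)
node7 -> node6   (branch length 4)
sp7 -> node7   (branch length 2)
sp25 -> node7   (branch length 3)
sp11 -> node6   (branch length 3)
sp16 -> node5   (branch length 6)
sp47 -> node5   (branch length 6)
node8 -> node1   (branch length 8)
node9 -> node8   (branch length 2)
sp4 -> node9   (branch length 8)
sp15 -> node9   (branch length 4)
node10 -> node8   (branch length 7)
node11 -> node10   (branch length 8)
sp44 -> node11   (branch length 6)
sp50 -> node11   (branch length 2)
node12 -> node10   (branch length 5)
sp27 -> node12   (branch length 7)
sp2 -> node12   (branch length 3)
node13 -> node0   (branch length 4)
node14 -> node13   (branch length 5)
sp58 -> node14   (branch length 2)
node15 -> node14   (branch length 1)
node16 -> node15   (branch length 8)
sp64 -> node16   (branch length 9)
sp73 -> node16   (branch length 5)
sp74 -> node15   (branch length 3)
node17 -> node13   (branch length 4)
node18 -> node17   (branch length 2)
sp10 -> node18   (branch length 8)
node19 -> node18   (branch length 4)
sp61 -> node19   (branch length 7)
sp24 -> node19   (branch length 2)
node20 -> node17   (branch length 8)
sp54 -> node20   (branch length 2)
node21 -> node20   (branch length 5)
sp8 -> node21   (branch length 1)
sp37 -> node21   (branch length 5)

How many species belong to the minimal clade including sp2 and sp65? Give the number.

15

The MRCA of sp2 and sp65 is the node subtending (((sp65,sp21),(sp5,sp13),(((sp7,sp25),sp11),sp16,sp47)),((sp4,sp15),((sp44,sp50),(sp27,sp2)))).
That clade contains 15 terminal taxa: sp11, sp13, sp15, sp16, sp2, sp21, sp25, sp27, sp4, sp44, sp47, sp5, sp50, sp65, sp7.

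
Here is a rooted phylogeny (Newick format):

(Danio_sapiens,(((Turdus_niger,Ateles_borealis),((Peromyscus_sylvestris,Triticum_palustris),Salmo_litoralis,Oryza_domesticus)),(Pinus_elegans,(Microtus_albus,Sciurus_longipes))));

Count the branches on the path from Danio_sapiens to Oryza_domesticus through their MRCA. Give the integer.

The MRCA of Danio_sapiens and Oryza_domesticus is the root of the tree.
From Danio_sapiens up to that node: 1 branch. From Oryza_domesticus up to the same node: 4 branches. Total: 1 + 4 = 5.

5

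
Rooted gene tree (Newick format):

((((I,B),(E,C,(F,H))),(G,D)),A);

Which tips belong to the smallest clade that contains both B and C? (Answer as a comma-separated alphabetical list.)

B, C, E, F, H, I

Tracing B: it sits inside (I,B).
Tracing C: it sits inside (E,C,(F,H)).
The smallest clade enclosing both is ((I,B),(E,C,(F,H))); the answer is its 6 terminal taxa in alphabetical order.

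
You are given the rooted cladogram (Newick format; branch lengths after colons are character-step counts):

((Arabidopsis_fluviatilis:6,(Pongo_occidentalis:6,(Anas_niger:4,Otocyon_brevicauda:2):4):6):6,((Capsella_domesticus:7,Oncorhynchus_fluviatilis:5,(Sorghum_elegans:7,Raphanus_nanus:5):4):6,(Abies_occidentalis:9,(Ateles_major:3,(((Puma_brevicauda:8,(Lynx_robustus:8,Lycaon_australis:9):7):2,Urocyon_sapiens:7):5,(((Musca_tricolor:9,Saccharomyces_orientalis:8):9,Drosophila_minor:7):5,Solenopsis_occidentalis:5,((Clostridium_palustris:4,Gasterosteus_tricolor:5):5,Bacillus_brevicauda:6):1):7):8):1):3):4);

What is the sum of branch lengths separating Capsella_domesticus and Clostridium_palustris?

42

The path runs Capsella_domesticus → … → MRCA → … → Clostridium_palustris; the MRCA is the node subtending ((Capsella_domesticus,Oncorhynchus_fluviatilis,(Sorghum_elegans,Raphanus_nanus)),(Abies_occidentalis,(Ateles_major,(((Puma_brevicauda,(Lynx_robustus,Lycaon_australis)),Urocyon_sapiens),(((Musca_tricolor,Saccharomyces_orientalis),Drosophila_minor),Solenopsis_occidentalis,((Clostridium_palustris,Gasterosteus_tricolor),Bacillus_brevicauda)))))).
Branch lengths along that path: 7 + 6 + 3 + 1 + 8 + 7 + 1 + 5 + 4 = 42.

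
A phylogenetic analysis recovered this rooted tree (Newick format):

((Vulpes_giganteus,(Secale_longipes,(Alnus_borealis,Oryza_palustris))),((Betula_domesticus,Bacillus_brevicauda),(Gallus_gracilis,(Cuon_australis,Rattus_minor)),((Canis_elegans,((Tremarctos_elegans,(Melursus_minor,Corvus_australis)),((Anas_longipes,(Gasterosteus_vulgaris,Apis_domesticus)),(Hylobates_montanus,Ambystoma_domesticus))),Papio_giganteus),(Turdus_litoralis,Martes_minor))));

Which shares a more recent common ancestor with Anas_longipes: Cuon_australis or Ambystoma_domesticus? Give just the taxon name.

The MRCA of Anas_longipes and Ambystoma_domesticus subtends ((Anas_longipes,(Gasterosteus_vulgaris,Apis_domesticus)),(Hylobates_montanus,Ambystoma_domesticus)) (5 taxa).
The MRCA of Anas_longipes and Cuon_australis subtends ((Betula_domesticus,Bacillus_brevicauda),(Gallus_gracilis,(Cuon_australis,Rattus_minor)),((Canis_elegans,((Tremarctos_elegans,(Melursus_minor,Corvus_australis)),((Anas_longipes,(Gasterosteus_vulgaris,Apis_domesticus)),(Hylobates_montanus,Ambystoma_domesticus))),Papio_giganteus),(Turdus_litoralis,Martes_minor))) (17 taxa).
The first is nested inside the second, so Anas_longipes shares a more recent common ancestor with Ambystoma_domesticus.

Ambystoma_domesticus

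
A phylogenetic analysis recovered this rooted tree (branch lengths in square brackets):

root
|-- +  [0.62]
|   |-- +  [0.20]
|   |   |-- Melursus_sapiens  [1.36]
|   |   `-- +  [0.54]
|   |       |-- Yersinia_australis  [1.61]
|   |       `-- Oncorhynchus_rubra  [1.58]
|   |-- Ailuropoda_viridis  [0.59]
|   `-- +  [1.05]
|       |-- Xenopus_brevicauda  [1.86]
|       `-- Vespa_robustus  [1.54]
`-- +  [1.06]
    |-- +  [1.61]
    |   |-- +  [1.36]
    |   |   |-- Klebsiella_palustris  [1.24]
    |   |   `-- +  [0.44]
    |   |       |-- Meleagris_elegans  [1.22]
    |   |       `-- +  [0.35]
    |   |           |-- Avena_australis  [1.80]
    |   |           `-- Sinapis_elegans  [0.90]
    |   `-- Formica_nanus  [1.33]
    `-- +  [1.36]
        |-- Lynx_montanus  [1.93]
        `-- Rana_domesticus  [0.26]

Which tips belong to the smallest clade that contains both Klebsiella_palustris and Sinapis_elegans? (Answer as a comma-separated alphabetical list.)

Avena_australis, Klebsiella_palustris, Meleagris_elegans, Sinapis_elegans

Tracing Klebsiella_palustris: it sits inside (Klebsiella_palustris,(Meleagris_elegans,(Avena_australis,Sinapis_elegans))).
Tracing Sinapis_elegans: it sits inside (Avena_australis,Sinapis_elegans).
The smallest clade enclosing both is (Klebsiella_palustris,(Meleagris_elegans,(Avena_australis,Sinapis_elegans))); the answer is its 4 terminal taxa in alphabetical order.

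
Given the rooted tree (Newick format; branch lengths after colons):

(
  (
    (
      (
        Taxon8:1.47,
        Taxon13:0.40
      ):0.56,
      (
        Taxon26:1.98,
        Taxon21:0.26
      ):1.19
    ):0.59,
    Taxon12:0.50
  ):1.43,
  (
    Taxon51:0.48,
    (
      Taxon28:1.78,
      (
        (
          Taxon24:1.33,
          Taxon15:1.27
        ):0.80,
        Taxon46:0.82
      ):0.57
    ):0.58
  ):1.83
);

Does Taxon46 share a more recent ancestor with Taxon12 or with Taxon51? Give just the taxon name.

Taxon51

The MRCA of Taxon46 and Taxon51 subtends (Taxon51,(Taxon28,((Taxon24,Taxon15),Taxon46))) (5 taxa).
The MRCA of Taxon46 and Taxon12 is the root, subtending the entire tree (10 taxa).
The first is nested inside the second, so Taxon46 shares a more recent common ancestor with Taxon51.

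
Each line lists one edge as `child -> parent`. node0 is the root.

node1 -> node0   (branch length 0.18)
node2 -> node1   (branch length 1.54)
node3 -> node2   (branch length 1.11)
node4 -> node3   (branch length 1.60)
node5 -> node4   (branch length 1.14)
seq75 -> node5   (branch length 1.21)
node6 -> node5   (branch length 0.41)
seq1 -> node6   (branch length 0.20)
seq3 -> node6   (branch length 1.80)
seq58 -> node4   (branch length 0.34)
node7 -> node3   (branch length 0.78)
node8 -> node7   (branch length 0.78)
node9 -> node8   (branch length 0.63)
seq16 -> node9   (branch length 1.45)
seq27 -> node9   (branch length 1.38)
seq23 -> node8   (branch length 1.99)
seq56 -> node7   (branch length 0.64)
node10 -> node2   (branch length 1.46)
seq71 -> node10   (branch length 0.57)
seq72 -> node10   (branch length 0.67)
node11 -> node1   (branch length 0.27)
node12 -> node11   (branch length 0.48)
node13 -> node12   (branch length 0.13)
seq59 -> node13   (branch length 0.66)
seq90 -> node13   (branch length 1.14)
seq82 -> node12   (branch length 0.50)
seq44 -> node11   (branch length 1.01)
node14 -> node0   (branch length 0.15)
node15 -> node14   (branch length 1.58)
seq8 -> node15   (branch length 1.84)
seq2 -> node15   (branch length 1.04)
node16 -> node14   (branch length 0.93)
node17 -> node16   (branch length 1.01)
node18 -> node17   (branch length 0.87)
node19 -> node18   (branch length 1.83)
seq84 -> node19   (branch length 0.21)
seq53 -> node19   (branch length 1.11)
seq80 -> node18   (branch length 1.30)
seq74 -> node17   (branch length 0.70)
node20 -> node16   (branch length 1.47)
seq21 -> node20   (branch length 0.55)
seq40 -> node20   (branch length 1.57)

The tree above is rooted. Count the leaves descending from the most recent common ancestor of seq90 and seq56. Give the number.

14

The MRCA of seq90 and seq56 is the node subtending (((((seq75,(seq1,seq3)),seq58),(((seq16,seq27),seq23),seq56)),(seq71,seq72)),(((seq59,seq90),seq82),seq44)).
That clade contains 14 terminal taxa: seq1, seq16, seq23, seq27, seq3, seq44, seq56, seq58, seq59, seq71, seq72, seq75, seq82, seq90.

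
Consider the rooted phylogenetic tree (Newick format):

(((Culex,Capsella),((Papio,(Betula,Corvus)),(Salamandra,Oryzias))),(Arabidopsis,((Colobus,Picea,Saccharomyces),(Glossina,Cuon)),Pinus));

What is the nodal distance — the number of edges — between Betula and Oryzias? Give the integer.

5

The MRCA of Betula and Oryzias is the node subtending ((Papio,(Betula,Corvus)),(Salamandra,Oryzias)).
From Betula up to that node: 3 branches. From Oryzias up to the same node: 2 branches. Total: 3 + 2 = 5.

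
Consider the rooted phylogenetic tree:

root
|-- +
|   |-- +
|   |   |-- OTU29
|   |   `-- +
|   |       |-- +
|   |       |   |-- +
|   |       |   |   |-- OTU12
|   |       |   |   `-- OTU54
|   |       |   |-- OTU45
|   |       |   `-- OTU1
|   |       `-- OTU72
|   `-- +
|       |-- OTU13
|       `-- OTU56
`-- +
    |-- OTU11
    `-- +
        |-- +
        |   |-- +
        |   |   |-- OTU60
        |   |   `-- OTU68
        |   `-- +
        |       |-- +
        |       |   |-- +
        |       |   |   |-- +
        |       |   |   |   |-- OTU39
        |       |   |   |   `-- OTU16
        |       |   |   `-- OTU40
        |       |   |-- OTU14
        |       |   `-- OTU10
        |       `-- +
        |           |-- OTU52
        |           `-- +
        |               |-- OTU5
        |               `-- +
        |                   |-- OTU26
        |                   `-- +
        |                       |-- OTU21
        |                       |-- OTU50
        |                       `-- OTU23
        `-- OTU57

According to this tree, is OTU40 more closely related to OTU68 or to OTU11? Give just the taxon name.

The MRCA of OTU40 and OTU68 subtends ((OTU60,OTU68),((((OTU39,OTU16),OTU40),OTU14,OTU10),(OTU52,(OTU5,(OTU26,(OTU21,OTU50,OTU23)))))) (13 taxa).
The MRCA of OTU40 and OTU11 subtends (OTU11,(((OTU60,OTU68),((((OTU39,OTU16),OTU40),OTU14,OTU10),(OTU52,(OTU5,(OTU26,(OTU21,OTU50,OTU23)))))),OTU57)) (15 taxa).
The first is nested inside the second, so OTU40 shares a more recent common ancestor with OTU68.

OTU68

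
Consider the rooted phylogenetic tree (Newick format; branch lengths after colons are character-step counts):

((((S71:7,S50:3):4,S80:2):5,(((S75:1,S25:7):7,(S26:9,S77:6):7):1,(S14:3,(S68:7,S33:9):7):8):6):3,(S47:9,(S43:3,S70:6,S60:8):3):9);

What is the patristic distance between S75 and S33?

The path runs S75 → … → MRCA → … → S33; the MRCA is the node subtending (((S75,S25),(S26,S77)),(S14,(S68,S33))).
Branch lengths along that path: 1 + 7 + 1 + 8 + 7 + 9 = 33.

33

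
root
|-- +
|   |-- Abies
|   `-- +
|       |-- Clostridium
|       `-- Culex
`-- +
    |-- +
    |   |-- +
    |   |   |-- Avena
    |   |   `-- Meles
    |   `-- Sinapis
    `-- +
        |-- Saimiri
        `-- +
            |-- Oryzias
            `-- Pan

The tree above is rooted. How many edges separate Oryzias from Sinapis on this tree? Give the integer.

The MRCA of Oryzias and Sinapis is the node subtending (((Avena,Meles),Sinapis),(Saimiri,(Oryzias,Pan))).
From Oryzias up to that node: 3 branches. From Sinapis up to the same node: 2 branches. Total: 3 + 2 = 5.

5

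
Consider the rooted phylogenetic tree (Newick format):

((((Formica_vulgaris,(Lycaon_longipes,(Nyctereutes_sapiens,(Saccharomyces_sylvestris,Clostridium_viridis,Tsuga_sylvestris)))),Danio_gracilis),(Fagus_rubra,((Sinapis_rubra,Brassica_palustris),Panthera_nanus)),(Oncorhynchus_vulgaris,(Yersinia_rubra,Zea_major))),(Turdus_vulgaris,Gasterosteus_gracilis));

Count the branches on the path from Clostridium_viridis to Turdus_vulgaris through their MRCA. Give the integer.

9

The MRCA of Clostridium_viridis and Turdus_vulgaris is the root of the tree.
From Clostridium_viridis up to that node: 7 branches. From Turdus_vulgaris up to the same node: 2 branches. Total: 7 + 2 = 9.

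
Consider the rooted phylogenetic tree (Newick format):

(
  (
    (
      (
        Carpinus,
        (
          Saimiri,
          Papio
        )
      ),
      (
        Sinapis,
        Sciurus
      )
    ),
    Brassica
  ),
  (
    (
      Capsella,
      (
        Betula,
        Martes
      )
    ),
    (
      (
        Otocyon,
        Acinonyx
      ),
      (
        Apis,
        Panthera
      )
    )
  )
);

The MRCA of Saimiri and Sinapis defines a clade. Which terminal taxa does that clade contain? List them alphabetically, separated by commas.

Tracing Saimiri: it sits inside (Saimiri,Papio).
Tracing Sinapis: it sits inside (Sinapis,Sciurus).
The smallest clade enclosing both is ((Carpinus,(Saimiri,Papio)),(Sinapis,Sciurus)); the answer is its 5 terminal taxa in alphabetical order.

Carpinus, Papio, Saimiri, Sciurus, Sinapis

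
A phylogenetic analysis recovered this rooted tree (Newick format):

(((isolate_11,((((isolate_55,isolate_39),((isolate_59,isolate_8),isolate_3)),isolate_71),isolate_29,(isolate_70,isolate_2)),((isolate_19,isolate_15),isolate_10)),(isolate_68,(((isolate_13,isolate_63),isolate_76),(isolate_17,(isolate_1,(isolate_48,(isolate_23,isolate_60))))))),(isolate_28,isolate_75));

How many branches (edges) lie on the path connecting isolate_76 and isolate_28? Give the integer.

The MRCA of isolate_76 and isolate_28 is the root of the tree.
From isolate_76 up to that node: 5 branches. From isolate_28 up to the same node: 2 branches. Total: 5 + 2 = 7.

7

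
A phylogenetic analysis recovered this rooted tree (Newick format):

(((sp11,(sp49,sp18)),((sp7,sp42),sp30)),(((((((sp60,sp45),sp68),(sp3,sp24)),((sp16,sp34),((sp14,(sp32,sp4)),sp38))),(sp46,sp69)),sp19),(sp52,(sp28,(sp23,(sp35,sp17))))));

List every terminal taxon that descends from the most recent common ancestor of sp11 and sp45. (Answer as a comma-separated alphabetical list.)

sp11, sp14, sp16, sp17, sp18, sp19, sp23, sp24, sp28, sp3, sp30, sp32, sp34, sp35, sp38, sp4, sp42, sp45, sp46, sp49, sp52, sp60, sp68, sp69, sp7

Tracing sp11: it sits inside (sp11,(sp49,sp18)).
Tracing sp45: it sits inside (sp60,sp45).
The smallest clade enclosing both is the whole tree (their MRCA is the root), so the answer is all 25 tips in alphabetical order.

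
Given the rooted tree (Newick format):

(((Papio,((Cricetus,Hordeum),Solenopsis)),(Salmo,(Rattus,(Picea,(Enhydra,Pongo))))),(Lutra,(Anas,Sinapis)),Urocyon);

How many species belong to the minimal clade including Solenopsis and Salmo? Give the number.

The MRCA of Solenopsis and Salmo is the node subtending ((Papio,((Cricetus,Hordeum),Solenopsis)),(Salmo,(Rattus,(Picea,(Enhydra,Pongo))))).
That clade contains 9 terminal taxa: Cricetus, Enhydra, Hordeum, Papio, Picea, Pongo, Rattus, Salmo, Solenopsis.

9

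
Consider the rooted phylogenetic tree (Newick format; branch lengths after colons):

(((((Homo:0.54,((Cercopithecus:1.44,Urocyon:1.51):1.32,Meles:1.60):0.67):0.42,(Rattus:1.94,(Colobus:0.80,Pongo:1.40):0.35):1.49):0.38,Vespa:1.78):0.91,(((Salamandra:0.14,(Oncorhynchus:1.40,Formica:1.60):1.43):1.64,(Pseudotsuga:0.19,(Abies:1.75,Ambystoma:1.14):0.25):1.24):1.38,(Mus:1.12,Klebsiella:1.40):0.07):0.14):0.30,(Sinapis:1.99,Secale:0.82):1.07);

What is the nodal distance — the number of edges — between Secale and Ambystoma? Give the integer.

The MRCA of Secale and Ambystoma is the root of the tree.
From Secale up to that node: 2 branches. From Ambystoma up to the same node: 6 branches. Total: 2 + 6 = 8.

8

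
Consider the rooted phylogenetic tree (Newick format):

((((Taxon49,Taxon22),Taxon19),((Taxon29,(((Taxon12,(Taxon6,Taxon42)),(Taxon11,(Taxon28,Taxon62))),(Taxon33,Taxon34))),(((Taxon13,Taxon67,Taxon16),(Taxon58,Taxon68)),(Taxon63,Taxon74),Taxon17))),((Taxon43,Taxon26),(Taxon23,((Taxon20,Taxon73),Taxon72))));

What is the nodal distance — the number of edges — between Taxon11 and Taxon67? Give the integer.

9

The MRCA of Taxon11 and Taxon67 is the node subtending ((Taxon29,(((Taxon12,(Taxon6,Taxon42)),(Taxon11,(Taxon28,Taxon62))),(Taxon33,Taxon34))),(((Taxon13,Taxon67,Taxon16),(Taxon58,Taxon68)),(Taxon63,Taxon74),Taxon17)).
From Taxon11 up to that node: 5 branches. From Taxon67 up to the same node: 4 branches. Total: 5 + 4 = 9.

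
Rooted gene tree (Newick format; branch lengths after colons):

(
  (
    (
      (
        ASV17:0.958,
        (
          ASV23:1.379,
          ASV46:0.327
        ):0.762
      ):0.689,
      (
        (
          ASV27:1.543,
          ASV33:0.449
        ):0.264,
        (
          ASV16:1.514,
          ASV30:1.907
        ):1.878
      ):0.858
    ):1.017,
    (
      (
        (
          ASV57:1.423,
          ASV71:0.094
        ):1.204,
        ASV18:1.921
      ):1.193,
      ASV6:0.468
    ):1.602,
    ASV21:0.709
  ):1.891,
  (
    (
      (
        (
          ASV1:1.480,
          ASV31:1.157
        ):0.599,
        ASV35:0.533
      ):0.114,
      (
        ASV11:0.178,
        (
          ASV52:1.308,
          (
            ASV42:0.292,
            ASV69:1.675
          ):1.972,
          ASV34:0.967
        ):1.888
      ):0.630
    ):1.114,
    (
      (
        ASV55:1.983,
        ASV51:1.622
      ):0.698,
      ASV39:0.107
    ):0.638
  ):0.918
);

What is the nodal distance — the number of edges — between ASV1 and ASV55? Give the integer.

7

The MRCA of ASV1 and ASV55 is the node subtending ((((ASV1,ASV31),ASV35),(ASV11,(ASV52,(ASV42,ASV69),ASV34))),((ASV55,ASV51),ASV39)).
From ASV1 up to that node: 4 branches. From ASV55 up to the same node: 3 branches. Total: 4 + 3 = 7.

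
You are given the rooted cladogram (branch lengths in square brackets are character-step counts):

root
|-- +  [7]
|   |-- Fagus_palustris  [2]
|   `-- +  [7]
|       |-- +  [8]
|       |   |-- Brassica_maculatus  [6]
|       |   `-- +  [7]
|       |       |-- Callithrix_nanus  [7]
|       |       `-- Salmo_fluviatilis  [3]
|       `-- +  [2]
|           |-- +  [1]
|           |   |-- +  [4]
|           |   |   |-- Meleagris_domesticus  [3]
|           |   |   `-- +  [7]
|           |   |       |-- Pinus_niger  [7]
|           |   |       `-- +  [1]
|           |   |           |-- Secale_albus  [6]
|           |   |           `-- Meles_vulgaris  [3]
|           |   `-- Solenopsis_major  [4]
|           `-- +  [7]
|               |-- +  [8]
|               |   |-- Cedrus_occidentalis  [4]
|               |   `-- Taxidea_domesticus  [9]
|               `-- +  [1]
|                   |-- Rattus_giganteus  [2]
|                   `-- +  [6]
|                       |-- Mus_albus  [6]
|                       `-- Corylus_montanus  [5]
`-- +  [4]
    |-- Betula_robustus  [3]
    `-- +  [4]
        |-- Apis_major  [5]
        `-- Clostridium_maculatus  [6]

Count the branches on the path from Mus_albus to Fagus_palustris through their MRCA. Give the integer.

The MRCA of Mus_albus and Fagus_palustris is the node subtending (Fagus_palustris,((Brassica_maculatus,(Callithrix_nanus,Salmo_fluviatilis)),(((Meleagris_domesticus,(Pinus_niger,(Secale_albus,Meles_vulgaris))),Solenopsis_major),((Cedrus_occidentalis,Taxidea_domesticus),(Rattus_giganteus,(Mus_albus,Corylus_montanus)))))).
From Mus_albus up to that node: 6 branches. From Fagus_palustris up to the same node: 1 branch. Total: 6 + 1 = 7.

7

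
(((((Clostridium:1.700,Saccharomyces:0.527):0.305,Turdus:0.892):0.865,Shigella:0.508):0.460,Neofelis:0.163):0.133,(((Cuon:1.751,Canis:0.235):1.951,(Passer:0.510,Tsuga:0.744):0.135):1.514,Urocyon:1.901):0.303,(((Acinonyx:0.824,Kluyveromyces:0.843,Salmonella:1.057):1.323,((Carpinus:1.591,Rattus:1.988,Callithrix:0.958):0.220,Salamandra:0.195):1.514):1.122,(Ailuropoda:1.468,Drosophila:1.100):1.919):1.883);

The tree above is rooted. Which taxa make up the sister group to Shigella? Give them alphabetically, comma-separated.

Clostridium, Saccharomyces, Turdus

Shigella attaches to the tree at the node subtending (((Clostridium,Saccharomyces),Turdus),Shigella).
The other lineage descending from that same node — the sister group — is ((Clostridium,Saccharomyces),Turdus); its 3 tips in alphabetical order are the answer.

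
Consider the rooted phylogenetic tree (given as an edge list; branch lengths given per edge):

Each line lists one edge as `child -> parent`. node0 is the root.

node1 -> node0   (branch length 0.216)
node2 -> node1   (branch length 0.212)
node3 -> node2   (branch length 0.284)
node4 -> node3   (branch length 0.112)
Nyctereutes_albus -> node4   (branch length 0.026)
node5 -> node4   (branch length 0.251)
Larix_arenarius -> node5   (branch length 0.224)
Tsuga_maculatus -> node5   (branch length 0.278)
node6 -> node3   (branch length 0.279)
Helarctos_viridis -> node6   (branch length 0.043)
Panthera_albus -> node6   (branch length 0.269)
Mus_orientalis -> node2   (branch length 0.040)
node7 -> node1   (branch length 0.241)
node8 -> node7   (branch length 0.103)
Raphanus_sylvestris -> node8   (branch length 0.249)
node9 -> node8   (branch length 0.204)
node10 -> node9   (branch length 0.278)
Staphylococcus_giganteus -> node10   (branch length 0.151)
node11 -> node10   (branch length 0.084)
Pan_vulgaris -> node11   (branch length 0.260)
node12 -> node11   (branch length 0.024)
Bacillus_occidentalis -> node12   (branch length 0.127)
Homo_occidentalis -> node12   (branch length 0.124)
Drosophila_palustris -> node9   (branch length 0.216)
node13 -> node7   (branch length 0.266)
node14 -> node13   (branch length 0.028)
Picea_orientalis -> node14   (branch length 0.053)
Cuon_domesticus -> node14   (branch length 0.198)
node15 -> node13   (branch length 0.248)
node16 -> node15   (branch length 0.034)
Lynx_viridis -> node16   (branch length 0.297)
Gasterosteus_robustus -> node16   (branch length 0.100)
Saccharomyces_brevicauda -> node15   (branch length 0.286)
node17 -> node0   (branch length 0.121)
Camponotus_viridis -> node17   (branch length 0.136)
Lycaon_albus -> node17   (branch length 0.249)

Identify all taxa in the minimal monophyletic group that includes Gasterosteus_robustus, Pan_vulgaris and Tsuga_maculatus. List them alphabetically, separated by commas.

Bacillus_occidentalis, Cuon_domesticus, Drosophila_palustris, Gasterosteus_robustus, Helarctos_viridis, Homo_occidentalis, Larix_arenarius, Lynx_viridis, Mus_orientalis, Nyctereutes_albus, Pan_vulgaris, Panthera_albus, Picea_orientalis, Raphanus_sylvestris, Saccharomyces_brevicauda, Staphylococcus_giganteus, Tsuga_maculatus

Tracing Gasterosteus_robustus: it sits inside (Lynx_viridis,Gasterosteus_robustus).
Tracing Pan_vulgaris: it sits inside (Pan_vulgaris,(Bacillus_occidentalis,Homo_occidentalis)).
Tracing Tsuga_maculatus: it sits inside (Larix_arenarius,Tsuga_maculatus).
The smallest clade enclosing all 3 is ((((Nyctereutes_albus,(Larix_arenarius,Tsuga_maculatus)),(Helarctos_viridis,Panthera_albus)),Mus_orientalis),((Raphanus_sylvestris,((Staphylococcus_giganteus,(Pan_vulgaris,(Bacillus_occidentalis,Homo_occidentalis))),Drosophila_palustris)),((Picea_orientalis,Cuon_domesticus),((Lynx_viridis,Gasterosteus_robustus),Saccharomyces_brevicauda)))); the answer is its 17 terminal taxa in alphabetical order.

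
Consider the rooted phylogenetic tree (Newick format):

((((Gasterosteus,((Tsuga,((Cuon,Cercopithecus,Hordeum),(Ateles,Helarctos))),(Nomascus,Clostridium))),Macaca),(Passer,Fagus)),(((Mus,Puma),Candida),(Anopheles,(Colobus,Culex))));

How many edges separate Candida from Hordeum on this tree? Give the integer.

11

The MRCA of Candida and Hordeum is the root of the tree.
From Candida up to that node: 3 branches. From Hordeum up to the same node: 8 branches. Total: 3 + 8 = 11.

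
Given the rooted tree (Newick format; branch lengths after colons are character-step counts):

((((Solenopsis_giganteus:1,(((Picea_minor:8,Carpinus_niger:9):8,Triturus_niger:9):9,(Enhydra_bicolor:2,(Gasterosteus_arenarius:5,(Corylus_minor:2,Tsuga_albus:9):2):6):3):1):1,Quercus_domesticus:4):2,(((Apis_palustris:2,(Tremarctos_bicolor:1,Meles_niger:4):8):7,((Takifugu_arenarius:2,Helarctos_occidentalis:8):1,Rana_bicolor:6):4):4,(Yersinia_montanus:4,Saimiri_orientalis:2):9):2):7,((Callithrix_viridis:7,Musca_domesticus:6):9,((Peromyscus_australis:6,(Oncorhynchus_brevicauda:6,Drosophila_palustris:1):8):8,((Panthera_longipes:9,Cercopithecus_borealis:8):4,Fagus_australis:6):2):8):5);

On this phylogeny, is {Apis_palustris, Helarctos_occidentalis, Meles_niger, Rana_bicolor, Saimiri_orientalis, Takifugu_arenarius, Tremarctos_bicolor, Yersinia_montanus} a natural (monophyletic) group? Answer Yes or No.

The most recent common ancestor of these taxa subtends (((Apis_palustris,(Tremarctos_bicolor,Meles_niger)),((Takifugu_arenarius,Helarctos_occidentalis),Rana_bicolor)),(Yersinia_montanus,Saimiri_orientalis)).
That clade has exactly 8 tips — every listed taxon and nothing else — so the group is monophyletic.

Yes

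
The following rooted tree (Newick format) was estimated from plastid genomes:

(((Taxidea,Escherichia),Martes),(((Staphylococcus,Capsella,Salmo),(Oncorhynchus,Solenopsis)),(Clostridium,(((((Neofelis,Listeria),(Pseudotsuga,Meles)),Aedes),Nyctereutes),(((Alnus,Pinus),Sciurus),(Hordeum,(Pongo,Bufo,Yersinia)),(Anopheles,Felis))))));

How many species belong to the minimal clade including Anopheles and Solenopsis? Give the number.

21

The MRCA of Anopheles and Solenopsis is the node subtending (((Staphylococcus,Capsella,Salmo),(Oncorhynchus,Solenopsis)),(Clostridium,(((((Neofelis,Listeria),(Pseudotsuga,Meles)),Aedes),Nyctereutes),(((Alnus,Pinus),Sciurus),(Hordeum,(Pongo,Bufo,Yersinia)),(Anopheles,Felis))))).
That clade contains 21 terminal taxa: Aedes, Alnus, Anopheles, Bufo, Capsella, Clostridium, Felis, Hordeum, Listeria, Meles, Neofelis, Nyctereutes, Oncorhynchus, Pinus, Pongo, Pseudotsuga, Salmo, Sciurus, Solenopsis, Staphylococcus, Yersinia.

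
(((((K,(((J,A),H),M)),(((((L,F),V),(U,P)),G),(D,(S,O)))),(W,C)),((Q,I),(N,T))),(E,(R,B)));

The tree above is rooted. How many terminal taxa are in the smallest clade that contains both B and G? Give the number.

23

The MRCA of B and G is the root, so the clade is the entire tree.
That clade contains 23 terminal taxa: A, B, C, D, E, F, G, H, I, J, K, L, M, N, O, P, Q, R, S, T, U, V, W.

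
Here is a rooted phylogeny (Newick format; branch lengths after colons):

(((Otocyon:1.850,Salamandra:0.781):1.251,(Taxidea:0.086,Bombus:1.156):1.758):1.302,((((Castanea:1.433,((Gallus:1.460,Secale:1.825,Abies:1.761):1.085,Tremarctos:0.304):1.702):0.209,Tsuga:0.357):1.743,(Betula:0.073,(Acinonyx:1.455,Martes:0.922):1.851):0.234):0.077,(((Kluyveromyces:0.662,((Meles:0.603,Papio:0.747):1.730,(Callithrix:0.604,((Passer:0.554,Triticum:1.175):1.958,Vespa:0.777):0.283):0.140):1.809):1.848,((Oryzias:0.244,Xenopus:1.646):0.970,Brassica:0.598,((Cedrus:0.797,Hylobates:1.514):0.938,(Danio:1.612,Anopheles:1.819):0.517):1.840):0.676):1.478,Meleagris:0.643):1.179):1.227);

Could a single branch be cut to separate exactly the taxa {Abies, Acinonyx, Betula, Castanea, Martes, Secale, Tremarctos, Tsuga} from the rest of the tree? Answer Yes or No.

No

The MRCA of the listed taxa subtends (((Castanea,((Gallus,Secale,Abies),Tremarctos)),Tsuga),(Betula,(Acinonyx,Martes))).
That clade also contains Gallus, which is not in the proposed group, so the group is not monophyletic.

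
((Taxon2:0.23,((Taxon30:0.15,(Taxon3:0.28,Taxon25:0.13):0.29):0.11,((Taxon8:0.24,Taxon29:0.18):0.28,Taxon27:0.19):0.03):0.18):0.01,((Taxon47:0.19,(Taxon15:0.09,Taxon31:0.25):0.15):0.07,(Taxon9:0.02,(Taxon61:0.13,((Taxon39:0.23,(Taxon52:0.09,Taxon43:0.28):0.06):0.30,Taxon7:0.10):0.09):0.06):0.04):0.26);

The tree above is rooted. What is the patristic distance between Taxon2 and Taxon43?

1.33

The path runs Taxon2 → … → MRCA → … → Taxon43; the MRCA is the root of the tree.
Branch lengths along that path: 0.23 + 0.01 + 0.26 + 0.04 + 0.06 + 0.09 + 0.30 + 0.06 + 0.28 = 1.33.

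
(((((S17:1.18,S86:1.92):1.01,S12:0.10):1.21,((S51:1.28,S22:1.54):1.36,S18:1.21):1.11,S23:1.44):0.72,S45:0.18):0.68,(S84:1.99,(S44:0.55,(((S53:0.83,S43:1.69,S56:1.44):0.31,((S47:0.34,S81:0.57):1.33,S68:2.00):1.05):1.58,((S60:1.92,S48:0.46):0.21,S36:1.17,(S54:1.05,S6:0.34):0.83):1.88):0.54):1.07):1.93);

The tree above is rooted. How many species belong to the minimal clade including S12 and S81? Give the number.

21

The MRCA of S12 and S81 is the root, so the clade is the entire tree.
That clade contains 21 terminal taxa: S12, S17, S18, S22, S23, S36, S43, S44, S45, S47, S48, S51, S53, S54, S56, S6, S60, S68, S81, S84, S86.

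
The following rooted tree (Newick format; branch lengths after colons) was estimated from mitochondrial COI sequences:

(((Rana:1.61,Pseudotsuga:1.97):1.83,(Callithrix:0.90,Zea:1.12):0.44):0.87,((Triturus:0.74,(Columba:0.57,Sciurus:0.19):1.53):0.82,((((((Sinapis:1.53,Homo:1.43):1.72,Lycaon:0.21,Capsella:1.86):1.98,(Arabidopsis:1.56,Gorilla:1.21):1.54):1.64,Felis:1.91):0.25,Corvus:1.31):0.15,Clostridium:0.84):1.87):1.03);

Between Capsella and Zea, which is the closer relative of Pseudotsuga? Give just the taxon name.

Zea

The MRCA of Pseudotsuga and Zea subtends ((Rana,Pseudotsuga),(Callithrix,Zea)) (4 taxa).
The MRCA of Pseudotsuga and Capsella is the root, subtending the entire tree (16 taxa).
The first is nested inside the second, so Pseudotsuga shares a more recent common ancestor with Zea.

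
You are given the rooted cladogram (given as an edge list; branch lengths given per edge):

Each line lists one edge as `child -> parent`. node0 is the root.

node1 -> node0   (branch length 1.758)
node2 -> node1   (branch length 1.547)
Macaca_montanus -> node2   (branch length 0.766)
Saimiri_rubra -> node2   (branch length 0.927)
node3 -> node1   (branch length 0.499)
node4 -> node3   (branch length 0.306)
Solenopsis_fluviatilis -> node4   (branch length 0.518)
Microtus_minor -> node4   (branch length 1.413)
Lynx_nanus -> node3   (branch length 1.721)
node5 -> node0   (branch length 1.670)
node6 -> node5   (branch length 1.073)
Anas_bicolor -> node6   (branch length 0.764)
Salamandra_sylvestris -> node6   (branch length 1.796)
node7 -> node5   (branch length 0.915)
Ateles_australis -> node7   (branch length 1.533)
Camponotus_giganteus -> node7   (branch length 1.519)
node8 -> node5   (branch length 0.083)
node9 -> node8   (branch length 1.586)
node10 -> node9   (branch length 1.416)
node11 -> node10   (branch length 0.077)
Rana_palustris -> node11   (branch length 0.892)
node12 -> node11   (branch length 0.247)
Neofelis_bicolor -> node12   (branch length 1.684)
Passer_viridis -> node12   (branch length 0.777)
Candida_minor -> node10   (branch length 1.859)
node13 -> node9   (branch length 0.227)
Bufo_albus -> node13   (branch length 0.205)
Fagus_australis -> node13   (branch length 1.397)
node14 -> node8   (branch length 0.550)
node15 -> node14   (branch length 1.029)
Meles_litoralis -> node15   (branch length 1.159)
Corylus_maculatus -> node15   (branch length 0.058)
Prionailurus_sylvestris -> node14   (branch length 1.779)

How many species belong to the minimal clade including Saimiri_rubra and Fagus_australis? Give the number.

The MRCA of Saimiri_rubra and Fagus_australis is the root, so the clade is the entire tree.
That clade contains 18 terminal taxa: Anas_bicolor, Ateles_australis, Bufo_albus, Camponotus_giganteus, Candida_minor, Corylus_maculatus, Fagus_australis, Lynx_nanus, Macaca_montanus, Meles_litoralis, Microtus_minor, Neofelis_bicolor, Passer_viridis, Prionailurus_sylvestris, Rana_palustris, Saimiri_rubra, Salamandra_sylvestris, Solenopsis_fluviatilis.

18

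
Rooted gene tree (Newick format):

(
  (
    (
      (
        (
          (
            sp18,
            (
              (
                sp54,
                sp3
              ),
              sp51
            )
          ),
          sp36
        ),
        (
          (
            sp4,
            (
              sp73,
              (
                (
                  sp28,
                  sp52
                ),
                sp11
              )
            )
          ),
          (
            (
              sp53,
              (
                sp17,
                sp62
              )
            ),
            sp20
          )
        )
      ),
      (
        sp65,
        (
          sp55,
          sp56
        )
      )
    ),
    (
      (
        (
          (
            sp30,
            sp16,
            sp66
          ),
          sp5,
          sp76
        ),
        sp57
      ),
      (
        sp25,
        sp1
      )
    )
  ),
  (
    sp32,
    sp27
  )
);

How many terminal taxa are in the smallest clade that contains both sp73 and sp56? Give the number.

17

The MRCA of sp73 and sp56 is the node subtending ((((sp18,((sp54,sp3),sp51)),sp36),((sp4,(sp73,((sp28,sp52),sp11))),((sp53,(sp17,sp62)),sp20))),(sp65,(sp55,sp56))).
That clade contains 17 terminal taxa: sp11, sp17, sp18, sp20, sp28, sp3, sp36, sp4, sp51, sp52, sp53, sp54, sp55, sp56, sp62, sp65, sp73.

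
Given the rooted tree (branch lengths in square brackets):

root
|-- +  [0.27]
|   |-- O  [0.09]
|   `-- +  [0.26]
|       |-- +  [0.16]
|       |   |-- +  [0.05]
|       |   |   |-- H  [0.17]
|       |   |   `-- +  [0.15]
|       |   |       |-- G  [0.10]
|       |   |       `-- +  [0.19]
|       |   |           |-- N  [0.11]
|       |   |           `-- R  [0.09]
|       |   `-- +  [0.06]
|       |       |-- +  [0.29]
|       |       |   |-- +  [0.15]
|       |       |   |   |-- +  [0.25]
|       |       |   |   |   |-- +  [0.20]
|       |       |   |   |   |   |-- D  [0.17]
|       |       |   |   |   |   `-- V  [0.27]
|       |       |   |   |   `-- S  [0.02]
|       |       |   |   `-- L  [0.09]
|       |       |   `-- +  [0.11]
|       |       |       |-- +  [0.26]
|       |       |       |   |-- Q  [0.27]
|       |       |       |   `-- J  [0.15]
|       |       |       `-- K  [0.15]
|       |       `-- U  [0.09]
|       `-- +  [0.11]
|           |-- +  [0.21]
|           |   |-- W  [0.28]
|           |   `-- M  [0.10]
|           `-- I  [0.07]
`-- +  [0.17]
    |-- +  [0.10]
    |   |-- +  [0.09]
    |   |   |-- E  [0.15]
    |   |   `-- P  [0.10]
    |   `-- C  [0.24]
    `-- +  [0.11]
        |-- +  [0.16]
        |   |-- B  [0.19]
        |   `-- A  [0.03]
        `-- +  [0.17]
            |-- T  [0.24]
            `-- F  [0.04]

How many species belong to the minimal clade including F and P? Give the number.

7

The MRCA of F and P is the node subtending (((E,P),C),((B,A),(T,F))).
That clade contains 7 terminal taxa: A, B, C, E, F, P, T.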